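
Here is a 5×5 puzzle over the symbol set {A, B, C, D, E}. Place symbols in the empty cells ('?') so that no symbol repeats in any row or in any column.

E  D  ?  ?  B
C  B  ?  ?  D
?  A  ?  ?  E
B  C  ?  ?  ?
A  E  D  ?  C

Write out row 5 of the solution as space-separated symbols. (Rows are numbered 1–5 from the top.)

A E D B C

Cell (r3,c1): row 3 has {A,E}; column 1 has {A,B,C,E} → D.
Cell (r4,c5): row 4 has {B,C}; column 5 has {B,C,D,E} → A.
Cell (r5,c4): row 5 has {A,C,D,E}; column 4 is empty so far → B.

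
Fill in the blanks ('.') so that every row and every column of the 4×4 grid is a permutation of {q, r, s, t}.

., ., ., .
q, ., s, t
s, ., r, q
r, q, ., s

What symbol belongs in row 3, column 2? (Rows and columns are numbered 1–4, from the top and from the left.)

(r1,c1) = t
(r1,c3) = q
(r1,c4) = r
(r2,c2) = r
(r3,c2) = t

t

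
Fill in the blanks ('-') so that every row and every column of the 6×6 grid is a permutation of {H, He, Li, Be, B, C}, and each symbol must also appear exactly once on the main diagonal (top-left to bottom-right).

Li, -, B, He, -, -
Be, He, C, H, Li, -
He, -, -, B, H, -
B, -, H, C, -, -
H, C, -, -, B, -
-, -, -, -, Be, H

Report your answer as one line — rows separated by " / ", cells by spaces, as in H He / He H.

Li H B He C Be / Be He C H Li B / He Li Be B H C / B Be H C He Li / H C Li Be B He / C B He Li Be H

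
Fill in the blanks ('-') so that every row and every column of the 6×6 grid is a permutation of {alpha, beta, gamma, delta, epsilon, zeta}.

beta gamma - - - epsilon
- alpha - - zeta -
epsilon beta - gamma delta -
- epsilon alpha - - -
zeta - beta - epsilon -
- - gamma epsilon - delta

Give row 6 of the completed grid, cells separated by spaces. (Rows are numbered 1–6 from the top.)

alpha zeta gamma epsilon beta delta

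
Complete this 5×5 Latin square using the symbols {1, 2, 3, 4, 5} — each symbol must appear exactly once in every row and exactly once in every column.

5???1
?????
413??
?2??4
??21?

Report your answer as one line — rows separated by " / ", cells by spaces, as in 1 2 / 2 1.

Cell (r1,c3): row 1 has {1,5}; column 3 has {2,3} → 4.
Cell (r5,c1): row 5 has {1,2}; column 1 has {4,5} → 3.
Cell (r5,c5): row 5 has {1,2,3}; column 5 has {1,4} → 5.
Cell (r1,c2): row 1 has {1,4,5}; column 2 has {1,2} → 3.
Cell (r1,c4): row 1 has {1,3,4,5}; column 4 has {1} → 2.
Cell (r3,c4): row 3 has {1,3,4}; column 4 has {1,2} → 5.
Cell (r3,c5): row 3 has {1,3,4,5}; column 5 has {1,4,5} → 2.
Cell (r4,c1): row 4 has {2,4}; column 1 has {3,4,5} → 1.
Cell (r4,c3): row 4 has {1,2,4}; column 3 has {2,3,4} → 5.
Cell (r4,c4): row 4 has {1,2,4,5}; column 4 has {1,2,5} → 3.
Cell (r5,c2): row 5 has {1,2,3,5}; column 2 has {1,2,3} → 4.
Cell (r2,c1): row 2 is empty so far; column 1 has {1,3,4,5} → 2.
Cell (r2,c2): row 2 has {2}; column 2 has {1,2,3,4} → 5.
Cell (r2,c3): row 2 has {2,5}; column 3 has {2,3,4,5} → 1.
Cell (r2,c4): row 2 has {1,2,5}; column 4 has {1,2,3,5} → 4.
Cell (r2,c5): row 2 has {1,2,4,5}; column 5 has {1,2,4,5} → 3.

5 3 4 2 1 / 2 5 1 4 3 / 4 1 3 5 2 / 1 2 5 3 4 / 3 4 2 1 5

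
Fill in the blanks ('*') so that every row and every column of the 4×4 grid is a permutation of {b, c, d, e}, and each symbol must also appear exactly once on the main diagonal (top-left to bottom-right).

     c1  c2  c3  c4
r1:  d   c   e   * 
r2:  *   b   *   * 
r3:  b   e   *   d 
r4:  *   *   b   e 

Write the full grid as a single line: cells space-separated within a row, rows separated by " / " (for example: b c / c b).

d c e b / e b d c / b e c d / c d b e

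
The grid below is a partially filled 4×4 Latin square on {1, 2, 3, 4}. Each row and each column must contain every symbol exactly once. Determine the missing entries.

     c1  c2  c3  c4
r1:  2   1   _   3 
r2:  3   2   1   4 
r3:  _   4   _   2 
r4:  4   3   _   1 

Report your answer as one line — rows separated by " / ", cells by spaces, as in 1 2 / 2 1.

2 1 4 3 / 3 2 1 4 / 1 4 3 2 / 4 3 2 1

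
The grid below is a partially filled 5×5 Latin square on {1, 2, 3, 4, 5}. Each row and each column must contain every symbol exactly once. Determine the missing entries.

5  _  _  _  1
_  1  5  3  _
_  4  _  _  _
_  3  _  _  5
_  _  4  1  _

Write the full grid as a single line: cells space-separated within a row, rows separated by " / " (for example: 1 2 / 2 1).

At row 1, column 2: row 1 has {1,5}; column 2 has {1,3,4}; that leaves 2.
At row 1, column 3: row 1 has {1,2,5}; column 3 has {4,5}; that leaves 3.
At row 1, column 4: row 1 has {1,2,3,5}; column 4 has {1,3}; that leaves 4.
At row 4, column 4: row 4 has {3,5}; column 4 has {1,3,4}; that leaves 2.
At row 5, column 2: row 5 has {1,4}; column 2 has {1,2,3,4}; that leaves 5.
At row 3, column 4: row 3 has {4}; column 4 has {1,2,3,4}; that leaves 5.
At row 4, column 3: row 4 has {2,3,5}; column 3 has {3,4,5}; that leaves 1.
At row 3, column 3: row 3 has {4,5}; column 3 has {1,3,4,5}; that leaves 2.
At row 3, column 5: row 3 has {2,4,5}; column 5 has {1,5}; that leaves 3.
At row 4, column 1: row 4 has {1,2,3,5}; column 1 has {5}; that leaves 4.
At row 5, column 5: row 5 has {1,4,5}; column 5 has {1,3,5}; that leaves 2.
At row 2, column 1: row 2 has {1,3,5}; column 1 has {4,5}; that leaves 2.
At row 2, column 5: row 2 has {1,2,3,5}; column 5 has {1,2,3,5}; that leaves 4.
At row 3, column 1: row 3 has {2,3,4,5}; column 1 has {2,4,5}; that leaves 1.
At row 5, column 1: row 5 has {1,2,4,5}; column 1 has {1,2,4,5}; that leaves 3.

5 2 3 4 1 / 2 1 5 3 4 / 1 4 2 5 3 / 4 3 1 2 5 / 3 5 4 1 2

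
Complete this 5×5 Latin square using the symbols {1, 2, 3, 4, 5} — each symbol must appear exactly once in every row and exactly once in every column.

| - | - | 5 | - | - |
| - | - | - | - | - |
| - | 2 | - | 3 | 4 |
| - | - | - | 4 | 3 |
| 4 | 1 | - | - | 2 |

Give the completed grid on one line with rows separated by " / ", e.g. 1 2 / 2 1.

3 4 5 2 1 / 2 3 4 1 5 / 5 2 1 3 4 / 1 5 2 4 3 / 4 1 3 5 2

(r1,c5): row 1 has {5}; column 5 has {2,3,4}, so it must be 1.
(r2,c5): row 2 is empty so far; column 5 has {1,2,3,4}, so it must be 5.
(r3,c3): row 3 has {2,3,4}; column 3 has {5}, so it must be 1.
(r4,c2): row 4 has {3,4}; column 2 has {1,2}, so it must be 5.
(r4,c3): row 4 has {3,4,5}; column 3 has {1,5}, so it must be 2.
(r5,c3): row 5 has {1,2,4}; column 3 has {1,2,5}, so it must be 3.
(r5,c4): row 5 has {1,2,3,4}; column 4 has {3,4}, so it must be 5.
(r1,c4): row 1 has {1,5}; column 4 has {3,4,5}, so it must be 2.
(r2,c3): row 2 has {5}; column 3 has {1,2,3,5}, so it must be 4.
(r2,c4): row 2 has {4,5}; column 4 has {2,3,4,5}, so it must be 1.
(r3,c1): row 3 has {1,2,3,4}; column 1 has {4}, so it must be 5.
(r4,c1): row 4 has {2,3,4,5}; column 1 has {4,5}, so it must be 1.
(r1,c1): row 1 has {1,2,5}; column 1 has {1,4,5}, so it must be 3.
(r1,c2): row 1 has {1,2,3,5}; column 2 has {1,2,5}, so it must be 4.
(r2,c1): row 2 has {1,4,5}; column 1 has {1,3,4,5}, so it must be 2.
(r2,c2): row 2 has {1,2,4,5}; column 2 has {1,2,4,5}, so it must be 3.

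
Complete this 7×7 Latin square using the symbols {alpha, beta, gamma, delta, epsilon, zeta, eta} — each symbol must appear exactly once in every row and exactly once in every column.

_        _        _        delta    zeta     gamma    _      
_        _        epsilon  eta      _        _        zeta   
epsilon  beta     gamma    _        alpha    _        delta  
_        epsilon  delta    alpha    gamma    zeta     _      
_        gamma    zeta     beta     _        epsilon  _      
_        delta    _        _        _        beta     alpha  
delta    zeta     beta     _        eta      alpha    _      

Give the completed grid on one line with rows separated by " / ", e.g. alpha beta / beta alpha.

beta eta alpha delta zeta gamma epsilon / gamma alpha epsilon eta beta delta zeta / epsilon beta gamma zeta alpha eta delta / eta epsilon delta alpha gamma zeta beta / alpha gamma zeta beta delta epsilon eta / zeta delta eta gamma epsilon beta alpha / delta zeta beta epsilon eta alpha gamma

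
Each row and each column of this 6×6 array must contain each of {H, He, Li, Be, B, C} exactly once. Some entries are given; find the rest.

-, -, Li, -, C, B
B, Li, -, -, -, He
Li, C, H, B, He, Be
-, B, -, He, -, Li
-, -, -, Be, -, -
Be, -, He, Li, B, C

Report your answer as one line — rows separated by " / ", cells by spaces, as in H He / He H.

He Be Li H C B / B Li Be C H He / Li C H B He Be / H B C He Be Li / C He B Be Li H / Be H He Li B C

(r1,c4) = H
(r2,c4) = C
(r5,c6) = H
(r6,c2) = H
(r1,c1) = He
(r1,c2) = Be
(r2,c3) = Be
(r2,c5) = H
(r4,c3) = C
(r4,c5) = Be
(r5,c1) = C
(r5,c2) = He
(r5,c3) = B
(r5,c5) = Li
(r4,c1) = H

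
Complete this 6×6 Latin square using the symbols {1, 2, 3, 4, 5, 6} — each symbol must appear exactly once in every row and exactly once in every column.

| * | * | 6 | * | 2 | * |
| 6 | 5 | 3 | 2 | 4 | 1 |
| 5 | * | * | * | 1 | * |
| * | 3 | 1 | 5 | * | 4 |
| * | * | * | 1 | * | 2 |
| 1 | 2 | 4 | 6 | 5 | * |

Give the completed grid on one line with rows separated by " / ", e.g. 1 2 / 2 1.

3 1 6 4 2 5 / 6 5 3 2 4 1 / 5 4 2 3 1 6 / 2 3 1 5 6 4 / 4 6 5 1 3 2 / 1 2 4 6 5 3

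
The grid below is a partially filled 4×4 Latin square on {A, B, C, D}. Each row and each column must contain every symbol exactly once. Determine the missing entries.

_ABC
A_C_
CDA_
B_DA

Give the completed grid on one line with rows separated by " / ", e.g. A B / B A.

(r1,c1) = D
(r2,c2) = B
(r2,c4) = D
(r3,c4) = B
(r4,c2) = C

D A B C / A B C D / C D A B / B C D A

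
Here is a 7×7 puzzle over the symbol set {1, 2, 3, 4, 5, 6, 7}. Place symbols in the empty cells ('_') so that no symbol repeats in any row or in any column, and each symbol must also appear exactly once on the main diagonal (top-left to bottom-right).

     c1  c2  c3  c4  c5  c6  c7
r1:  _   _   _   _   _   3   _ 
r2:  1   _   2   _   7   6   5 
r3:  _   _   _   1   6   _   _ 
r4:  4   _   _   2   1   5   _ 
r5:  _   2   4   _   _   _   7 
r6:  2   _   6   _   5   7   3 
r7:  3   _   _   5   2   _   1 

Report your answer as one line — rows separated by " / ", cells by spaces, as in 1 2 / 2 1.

6 5 1 7 4 3 2 / 1 4 2 3 7 6 5 / 7 3 5 1 6 2 4 / 4 7 3 2 1 5 6 / 5 2 4 6 3 1 7 / 2 1 6 4 5 7 3 / 3 6 7 5 2 4 1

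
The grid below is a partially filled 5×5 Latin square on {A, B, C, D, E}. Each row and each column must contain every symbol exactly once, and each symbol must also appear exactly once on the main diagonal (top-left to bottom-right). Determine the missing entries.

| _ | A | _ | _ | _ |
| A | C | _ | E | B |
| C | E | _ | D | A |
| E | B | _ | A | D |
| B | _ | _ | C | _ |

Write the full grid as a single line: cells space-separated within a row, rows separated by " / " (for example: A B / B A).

D A E B C / A C D E B / C E B D A / E B C A D / B D A C E

(r1,c1): row 1 has {A}; column 1 has {A,B,C,E}; the diagonal has {A,C}, so it must be D.
(r1,c4): row 1 has {A,D}; column 4 has {A,C,D,E}, so it must be B.
(r2,c3): row 2 has {A,B,C,E}; column 3 is empty so far, so it must be D.
(r3,c3): row 3 has {A,C,D,E}; column 3 has {D}; the diagonal has {A,C,D}, so it must be B.
(r4,c3): row 4 has {A,B,D,E}; column 3 has {B,D}, so it must be C.
(r5,c2): row 5 has {B,C}; column 2 has {A,B,C,E}, so it must be D.
(r5,c5): row 5 has {B,C,D}; column 5 has {A,B,D}; the diagonal has {A,B,C,D}, so it must be E.
(r1,c3): row 1 has {A,B,D}; column 3 has {B,C,D}, so it must be E.
(r1,c5): row 1 has {A,B,D,E}; column 5 has {A,B,D,E}, so it must be C.
(r5,c3): row 5 has {B,C,D,E}; column 3 has {B,C,D,E}, so it must be A.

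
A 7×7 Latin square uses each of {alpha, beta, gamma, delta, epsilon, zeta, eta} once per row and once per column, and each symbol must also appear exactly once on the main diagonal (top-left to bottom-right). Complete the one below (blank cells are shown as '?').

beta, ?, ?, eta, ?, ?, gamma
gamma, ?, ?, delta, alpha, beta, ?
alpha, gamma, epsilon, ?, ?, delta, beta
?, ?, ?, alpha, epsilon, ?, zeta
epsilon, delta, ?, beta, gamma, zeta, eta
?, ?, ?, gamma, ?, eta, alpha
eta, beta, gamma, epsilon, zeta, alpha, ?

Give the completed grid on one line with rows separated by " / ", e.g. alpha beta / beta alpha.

Cell (r1,c5): row 1 has {beta,gamma,eta}; column 5 has {alpha,gamma,epsilon,zeta} → delta.
Cell (r1,c6): row 1 has {beta,gamma,delta,eta}; column 6 has {alpha,beta,delta,zeta,eta} → epsilon.
Cell (r2,c2): row 2 has {alpha,beta,gamma,delta}; column 2 has {beta,gamma,delta}; the diagonal has {alpha,beta,gamma,epsilon,eta} → zeta.
Cell (r2,c3): row 2 has {alpha,beta,gamma,delta,zeta}; column 3 has {gamma,epsilon} → eta.
Cell (r2,c7): row 2 has {alpha,beta,gamma,delta,zeta,eta}; column 7 has {alpha,beta,gamma,zeta,eta} → epsilon.
Cell (r3,c4): row 3 has {alpha,beta,gamma,delta,epsilon}; column 4 has {alpha,beta,gamma,delta,epsilon,eta} → zeta.
Cell (r3,c5): row 3 has {alpha,beta,gamma,delta,epsilon,zeta}; column 5 has {alpha,gamma,delta,epsilon,zeta} → eta.
Cell (r4,c1): row 4 has {alpha,epsilon,zeta}; column 1 has {alpha,beta,gamma,epsilon,eta} → delta.
Cell (r4,c2): row 4 has {alpha,delta,epsilon,zeta}; column 2 has {beta,gamma,delta,zeta} → eta.
Cell (r4,c3): row 4 has {alpha,delta,epsilon,zeta,eta}; column 3 has {gamma,epsilon,eta} → beta.
Cell (r4,c6): row 4 has {alpha,beta,delta,epsilon,zeta,eta}; column 6 has {alpha,beta,delta,epsilon,zeta,eta} → gamma.
Cell (r5,c3): row 5 has {beta,gamma,delta,epsilon,zeta,eta}; column 3 has {beta,gamma,epsilon,eta} → alpha.
Cell (r6,c1): row 6 has {alpha,gamma,eta}; column 1 has {alpha,beta,gamma,delta,epsilon,eta} → zeta.
Cell (r6,c2): row 6 has {alpha,gamma,zeta,eta}; column 2 has {beta,gamma,delta,zeta,eta} → epsilon.
Cell (r6,c3): row 6 has {alpha,gamma,epsilon,zeta,eta}; column 3 has {alpha,beta,gamma,epsilon,eta} → delta.
Cell (r6,c5): row 6 has {alpha,gamma,delta,epsilon,zeta,eta}; column 5 has {alpha,gamma,delta,epsilon,zeta,eta} → beta.
Cell (r7,c7): row 7 has {alpha,beta,gamma,epsilon,zeta,eta}; column 7 has {alpha,beta,gamma,epsilon,zeta,eta}; the diagonal has {alpha,beta,gamma,epsilon,zeta,eta} → delta.
Cell (r1,c2): row 1 has {beta,gamma,delta,epsilon,eta}; column 2 has {beta,gamma,delta,epsilon,zeta,eta} → alpha.
Cell (r1,c3): row 1 has {alpha,beta,gamma,delta,epsilon,eta}; column 3 has {alpha,beta,gamma,delta,epsilon,eta} → zeta.

beta alpha zeta eta delta epsilon gamma / gamma zeta eta delta alpha beta epsilon / alpha gamma epsilon zeta eta delta beta / delta eta beta alpha epsilon gamma zeta / epsilon delta alpha beta gamma zeta eta / zeta epsilon delta gamma beta eta alpha / eta beta gamma epsilon zeta alpha delta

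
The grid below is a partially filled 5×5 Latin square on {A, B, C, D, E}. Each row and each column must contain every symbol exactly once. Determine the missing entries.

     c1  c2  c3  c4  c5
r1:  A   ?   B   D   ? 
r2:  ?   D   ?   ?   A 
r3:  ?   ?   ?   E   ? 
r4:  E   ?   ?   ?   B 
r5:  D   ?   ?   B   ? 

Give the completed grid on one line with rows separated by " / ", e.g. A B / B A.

(r2,c4) = C
(r4,c4) = A
(r2,c1) = B
(r2,c3) = E
(r3,c1) = C
(r3,c5) = D
(r4,c2) = C
(r4,c3) = D
(r1,c2) = E
(r1,c5) = C
(r3,c3) = A
(r5,c2) = A
(r5,c3) = C
(r5,c5) = E
(r3,c2) = B

A E B D C / B D E C A / C B A E D / E C D A B / D A C B E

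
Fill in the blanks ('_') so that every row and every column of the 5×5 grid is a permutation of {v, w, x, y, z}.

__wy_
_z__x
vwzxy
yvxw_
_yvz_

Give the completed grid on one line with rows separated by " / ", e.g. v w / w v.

row 1 has {w,y}; column 2 has {v,w,y,z} — only x is left for (r1,c2).
row 2 has {x,z}; column 1 has {v,y} — only w is left for (r2,c1).
row 2 has {w,x,z}; column 3 has {v,w,x,z} — only y is left for (r2,c3).
row 2 has {w,x,y,z}; column 4 has {w,x,y,z} — only v is left for (r2,c4).
row 4 has {v,w,x,y}; column 5 has {x,y} — only z is left for (r4,c5).
row 5 has {v,y,z}; column 1 has {v,w,y} — only x is left for (r5,c1).
row 5 has {v,x,y,z}; column 5 has {x,y,z} — only w is left for (r5,c5).
row 1 has {w,x,y}; column 1 has {v,w,x,y} — only z is left for (r1,c1).
row 1 has {w,x,y,z}; column 5 has {w,x,y,z} — only v is left for (r1,c5).

z x w y v / w z y v x / v w z x y / y v x w z / x y v z w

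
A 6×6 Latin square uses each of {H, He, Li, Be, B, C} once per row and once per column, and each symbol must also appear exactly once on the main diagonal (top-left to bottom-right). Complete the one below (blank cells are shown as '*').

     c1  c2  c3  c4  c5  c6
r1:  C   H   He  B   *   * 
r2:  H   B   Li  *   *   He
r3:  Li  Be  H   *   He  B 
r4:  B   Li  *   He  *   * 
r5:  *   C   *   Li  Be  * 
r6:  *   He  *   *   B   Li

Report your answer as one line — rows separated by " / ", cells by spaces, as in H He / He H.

C H He B Li Be / H B Li Be C He / Li Be H C He B / B Li Be He H C / He C B Li Be H / Be He C H B Li

(r1,c5) = Li
(r1,c6) = Be
(r2,c5) = C
(r3,c4) = C
(r4,c5) = H
(r4,c6) = C
(r5,c1) = He
(r5,c3) = B
(r5,c6) = H
(r6,c1) = Be
(r6,c3) = C
(r6,c4) = H
(r2,c4) = Be
(r4,c3) = Be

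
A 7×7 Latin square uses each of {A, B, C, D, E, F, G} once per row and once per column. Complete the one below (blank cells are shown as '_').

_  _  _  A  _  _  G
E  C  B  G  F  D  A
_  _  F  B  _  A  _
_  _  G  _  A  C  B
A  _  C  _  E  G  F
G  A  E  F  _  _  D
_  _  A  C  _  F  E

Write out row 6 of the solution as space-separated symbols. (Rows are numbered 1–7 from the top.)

(r1,c3) = D
(r3,c7) = C
(r5,c4) = D
(r6,c6) = B
(r1,c6) = E
(r3,c1) = D
(r3,c5) = G
(r4,c1) = F
(r4,c4) = E
(r5,c2) = B
(r6,c5) = C

G A E F C B D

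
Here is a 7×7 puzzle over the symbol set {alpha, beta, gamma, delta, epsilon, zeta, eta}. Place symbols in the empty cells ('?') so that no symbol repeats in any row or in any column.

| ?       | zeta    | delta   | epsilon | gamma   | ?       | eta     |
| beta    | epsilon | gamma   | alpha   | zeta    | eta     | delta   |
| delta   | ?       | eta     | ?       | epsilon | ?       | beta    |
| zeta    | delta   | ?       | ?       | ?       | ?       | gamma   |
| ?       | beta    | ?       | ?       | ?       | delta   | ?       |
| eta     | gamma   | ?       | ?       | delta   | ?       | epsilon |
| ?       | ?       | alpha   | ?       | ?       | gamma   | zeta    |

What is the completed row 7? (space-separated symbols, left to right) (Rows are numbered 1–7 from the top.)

epsilon eta alpha delta beta gamma zeta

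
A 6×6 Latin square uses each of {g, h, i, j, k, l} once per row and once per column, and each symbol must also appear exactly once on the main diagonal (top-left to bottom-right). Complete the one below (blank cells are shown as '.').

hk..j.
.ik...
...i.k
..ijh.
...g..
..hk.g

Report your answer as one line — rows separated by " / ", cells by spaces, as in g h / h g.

h k g l j i / g i k h l j / j h l i g k / k g i j h l / i l j g k h / l j h k i g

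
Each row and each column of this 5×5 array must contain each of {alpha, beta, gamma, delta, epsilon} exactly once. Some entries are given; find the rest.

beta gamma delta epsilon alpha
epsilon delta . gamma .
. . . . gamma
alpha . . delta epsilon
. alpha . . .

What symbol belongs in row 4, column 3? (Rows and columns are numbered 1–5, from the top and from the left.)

(r2,c5) = beta
(r3,c1) = delta
(r4,c2) = beta
(r4,c3) = gamma

gamma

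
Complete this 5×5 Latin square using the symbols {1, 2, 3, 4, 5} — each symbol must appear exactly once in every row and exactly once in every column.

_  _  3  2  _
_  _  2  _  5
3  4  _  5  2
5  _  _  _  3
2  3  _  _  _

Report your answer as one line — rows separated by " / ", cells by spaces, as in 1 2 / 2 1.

At row 2, column 2: row 2 has {2,5}; column 2 has {3,4}; that leaves 1.
At row 3, column 3: row 3 has {2,3,4,5}; column 3 has {2,3}; that leaves 1.
At row 4, column 2: row 4 has {3,5}; column 2 has {1,3,4}; that leaves 2.
At row 4, column 3: row 4 has {2,3,5}; column 3 has {1,2,3}; that leaves 4.
At row 4, column 4: row 4 has {2,3,4,5}; column 4 has {2,5}; that leaves 1.
At row 5, column 3: row 5 has {2,3}; column 3 has {1,2,3,4}; that leaves 5.
At row 5, column 4: row 5 has {2,3,5}; column 4 has {1,2,5}; that leaves 4.
At row 5, column 5: row 5 has {2,3,4,5}; column 5 has {2,3,5}; that leaves 1.
At row 1, column 2: row 1 has {2,3}; column 2 has {1,2,3,4}; that leaves 5.
At row 1, column 5: row 1 has {2,3,5}; column 5 has {1,2,3,5}; that leaves 4.
At row 2, column 1: row 2 has {1,2,5}; column 1 has {2,3,5}; that leaves 4.
At row 2, column 4: row 2 has {1,2,4,5}; column 4 has {1,2,4,5}; that leaves 3.
At row 1, column 1: row 1 has {2,3,4,5}; column 1 has {2,3,4,5}; that leaves 1.

1 5 3 2 4 / 4 1 2 3 5 / 3 4 1 5 2 / 5 2 4 1 3 / 2 3 5 4 1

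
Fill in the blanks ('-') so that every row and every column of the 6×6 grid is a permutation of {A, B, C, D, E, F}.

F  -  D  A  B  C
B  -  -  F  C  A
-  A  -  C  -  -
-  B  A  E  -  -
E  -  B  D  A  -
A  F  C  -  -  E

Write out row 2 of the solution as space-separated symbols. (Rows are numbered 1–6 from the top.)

B D E F C A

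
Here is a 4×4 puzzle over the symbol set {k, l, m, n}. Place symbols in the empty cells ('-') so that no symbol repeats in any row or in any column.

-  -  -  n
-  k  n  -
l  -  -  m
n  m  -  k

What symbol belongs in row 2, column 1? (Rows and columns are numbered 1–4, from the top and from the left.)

m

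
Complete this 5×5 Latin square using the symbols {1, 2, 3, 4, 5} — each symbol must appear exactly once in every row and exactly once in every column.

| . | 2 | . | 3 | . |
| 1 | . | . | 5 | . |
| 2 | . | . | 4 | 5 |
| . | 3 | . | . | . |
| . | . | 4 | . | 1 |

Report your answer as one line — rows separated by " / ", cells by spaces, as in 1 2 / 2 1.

5 2 1 3 4 / 1 4 2 5 3 / 2 1 3 4 5 / 4 3 5 1 2 / 3 5 4 2 1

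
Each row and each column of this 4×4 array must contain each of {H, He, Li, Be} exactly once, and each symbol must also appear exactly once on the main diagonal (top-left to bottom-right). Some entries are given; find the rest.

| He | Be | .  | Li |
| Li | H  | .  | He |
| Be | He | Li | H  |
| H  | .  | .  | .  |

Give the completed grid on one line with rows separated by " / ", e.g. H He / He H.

He Be H Li / Li H Be He / Be He Li H / H Li He Be

(r1,c3) = H
(r2,c3) = Be
(r4,c2) = Li
(r4,c3) = He
(r4,c4) = Be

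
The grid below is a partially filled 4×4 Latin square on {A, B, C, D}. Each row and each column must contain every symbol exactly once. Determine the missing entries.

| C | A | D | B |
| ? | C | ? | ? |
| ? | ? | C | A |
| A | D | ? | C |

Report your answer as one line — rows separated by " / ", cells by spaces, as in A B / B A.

C A D B / B C A D / D B C A / A D B C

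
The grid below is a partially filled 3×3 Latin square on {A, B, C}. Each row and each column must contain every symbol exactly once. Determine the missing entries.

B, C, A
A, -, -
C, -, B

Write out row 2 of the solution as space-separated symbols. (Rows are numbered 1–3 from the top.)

A B C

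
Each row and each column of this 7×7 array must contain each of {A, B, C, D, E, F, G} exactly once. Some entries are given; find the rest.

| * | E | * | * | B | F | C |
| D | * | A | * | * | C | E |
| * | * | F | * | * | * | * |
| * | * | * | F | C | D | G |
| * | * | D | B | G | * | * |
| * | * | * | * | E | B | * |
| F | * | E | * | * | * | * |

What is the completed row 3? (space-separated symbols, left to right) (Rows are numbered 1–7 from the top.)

B C F E A G D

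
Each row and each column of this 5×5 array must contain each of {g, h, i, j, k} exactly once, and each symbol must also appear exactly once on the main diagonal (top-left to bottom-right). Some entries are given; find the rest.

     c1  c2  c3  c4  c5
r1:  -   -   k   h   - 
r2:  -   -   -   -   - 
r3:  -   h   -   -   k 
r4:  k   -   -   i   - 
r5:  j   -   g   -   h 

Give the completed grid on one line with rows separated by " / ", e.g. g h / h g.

g j k h i / h k i j g / i h j g k / k g h i j / j i g k h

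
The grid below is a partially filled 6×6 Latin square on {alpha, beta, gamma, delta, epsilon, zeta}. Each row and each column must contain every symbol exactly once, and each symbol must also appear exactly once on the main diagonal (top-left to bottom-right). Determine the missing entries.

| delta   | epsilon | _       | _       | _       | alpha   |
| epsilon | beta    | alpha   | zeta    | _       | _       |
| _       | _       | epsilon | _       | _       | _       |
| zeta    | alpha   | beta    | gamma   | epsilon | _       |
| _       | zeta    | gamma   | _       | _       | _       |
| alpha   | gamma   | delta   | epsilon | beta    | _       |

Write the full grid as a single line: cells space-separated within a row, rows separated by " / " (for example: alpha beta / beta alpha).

delta epsilon zeta beta gamma alpha / epsilon beta alpha zeta delta gamma / gamma delta epsilon alpha zeta beta / zeta alpha beta gamma epsilon delta / beta zeta gamma delta alpha epsilon / alpha gamma delta epsilon beta zeta

At row 1, column 3: row 1 has {alpha,delta,epsilon}; column 3 has {alpha,beta,gamma,delta,epsilon}; that leaves zeta.
At row 1, column 4: row 1 has {alpha,delta,epsilon,zeta}; column 4 has {gamma,epsilon,zeta}; that leaves beta.
At row 1, column 5: row 1 has {alpha,beta,delta,epsilon,zeta}; column 5 has {beta,epsilon}; that leaves gamma.
At row 2, column 5: row 2 has {alpha,beta,epsilon,zeta}; column 5 has {beta,gamma,epsilon}; that leaves delta.
At row 2, column 6: row 2 has {alpha,beta,delta,epsilon,zeta}; column 6 has {alpha}; that leaves gamma.
At row 3, column 2: row 3 has {epsilon}; column 2 has {alpha,beta,gamma,epsilon,zeta}; that leaves delta.
At row 3, column 4: row 3 has {delta,epsilon}; column 4 has {beta,gamma,epsilon,zeta}; that leaves alpha.
At row 3, column 5: row 3 has {alpha,delta,epsilon}; column 5 has {beta,gamma,delta,epsilon}; that leaves zeta.
At row 3, column 6: row 3 has {alpha,delta,epsilon,zeta}; column 6 has {alpha,gamma}; that leaves beta.
At row 4, column 6: row 4 has {alpha,beta,gamma,epsilon,zeta}; column 6 has {alpha,beta,gamma}; that leaves delta.
At row 5, column 1: row 5 has {gamma,zeta}; column 1 has {alpha,delta,epsilon,zeta}; that leaves beta.
At row 5, column 4: row 5 has {beta,gamma,zeta}; column 4 has {alpha,beta,gamma,epsilon,zeta}; that leaves delta.
At row 5, column 5: row 5 has {beta,gamma,delta,zeta}; column 5 has {beta,gamma,delta,epsilon,zeta}; the diagonal has {beta,gamma,delta,epsilon}; that leaves alpha.
At row 5, column 6: row 5 has {alpha,beta,gamma,delta,zeta}; column 6 has {alpha,beta,gamma,delta}; that leaves epsilon.
At row 6, column 6: row 6 has {alpha,beta,gamma,delta,epsilon}; column 6 has {alpha,beta,gamma,delta,epsilon}; the diagonal has {alpha,beta,gamma,delta,epsilon}; that leaves zeta.
At row 3, column 1: row 3 has {alpha,beta,delta,epsilon,zeta}; column 1 has {alpha,beta,delta,epsilon,zeta}; that leaves gamma.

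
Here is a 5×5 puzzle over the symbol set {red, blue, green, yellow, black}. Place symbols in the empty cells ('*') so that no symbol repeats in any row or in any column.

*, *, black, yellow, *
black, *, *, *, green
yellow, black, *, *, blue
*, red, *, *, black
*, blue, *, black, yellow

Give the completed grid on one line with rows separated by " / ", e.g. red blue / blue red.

blue green black yellow red / black yellow blue red green / yellow black red green blue / green red yellow blue black / red blue green black yellow

row 1 has {yellow,black}; column 2 has {red,blue,black} — only green is left for (r1,c2).
row 1 has {green,yellow,black}; column 5 has {blue,green,yellow,black} — only red is left for (r1,c5).
row 2 has {green,black}; column 2 has {red,blue,green,black} — only yellow is left for (r2,c2).
row 1 has {red,green,yellow,black}; column 1 has {yellow,black} — only blue is left for (r1,c1).
row 4 has {red,black}; column 1 has {blue,yellow,black} — only green is left for (r4,c1).
row 4 has {red,green,black}; column 4 has {yellow,black} — only blue is left for (r4,c4).
row 5 has {blue,yellow,black}; column 1 has {blue,green,yellow,black} — only red is left for (r5,c1).
row 5 has {red,blue,yellow,black}; column 3 has {black} — only green is left for (r5,c3).
row 2 has {green,yellow,black}; column 4 has {blue,yellow,black} — only red is left for (r2,c4).
row 3 has {blue,yellow,black}; column 3 has {green,black} — only red is left for (r3,c3).
row 3 has {red,blue,yellow,black}; column 4 has {red,blue,yellow,black} — only green is left for (r3,c4).
row 4 has {red,blue,green,black}; column 3 has {red,green,black} — only yellow is left for (r4,c3).
row 2 has {red,green,yellow,black}; column 3 has {red,green,yellow,black} — only blue is left for (r2,c3).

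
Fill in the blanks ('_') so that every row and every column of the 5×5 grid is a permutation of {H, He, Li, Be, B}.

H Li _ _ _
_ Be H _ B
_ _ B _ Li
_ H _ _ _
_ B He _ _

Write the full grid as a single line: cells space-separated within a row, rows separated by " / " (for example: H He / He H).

H Li Be B He / He Be H Li B / Be He B H Li / B H Li He Be / Li B He Be H

row 1 has {H,Li}; column 3 has {H,He,B} — only Be is left for (r1,c3).
row 1 has {H,Li,Be}; column 5 has {Li,B} — only He is left for (r1,c5).
row 3 has {Li,B}; column 2 has {H,Li,Be,B} — only He is left for (r3,c2).
row 4 has {H}; column 3 has {H,He,Be,B} — only Li is left for (r4,c3).
row 4 has {H,Li}; column 5 has {He,Li,B} — only Be is left for (r4,c5).
row 5 has {He,B}; column 5 has {He,Li,Be,B} — only H is left for (r5,c5).
row 1 has {H,He,Li,Be}; column 4 is empty so far — only B is left for (r1,c4).
row 3 has {He,Li,B}; column 1 has {H} — only Be is left for (r3,c1).
row 3 has {He,Li,Be,B}; column 4 has {B} — only H is left for (r3,c4).
row 4 has {H,Li,Be}; column 4 has {H,B} — only He is left for (r4,c4).
row 5 has {H,He,B}; column 1 has {H,Be} — only Li is left for (r5,c1).
row 5 has {H,He,Li,B}; column 4 has {H,He,B} — only Be is left for (r5,c4).
row 2 has {H,Be,B}; column 1 has {H,Li,Be} — only He is left for (r2,c1).
row 2 has {H,He,Be,B}; column 4 has {H,He,Be,B} — only Li is left for (r2,c4).
row 4 has {H,He,Li,Be}; column 1 has {H,He,Li,Be} — only B is left for (r4,c1).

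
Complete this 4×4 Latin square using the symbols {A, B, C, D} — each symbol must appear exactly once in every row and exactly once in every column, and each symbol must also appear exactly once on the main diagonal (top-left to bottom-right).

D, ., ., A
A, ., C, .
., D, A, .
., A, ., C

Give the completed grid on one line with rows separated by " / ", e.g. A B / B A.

D C B A / A B C D / C D A B / B A D C

row 1 has {A,D}; column 3 has {A,C} — only B is left for (r1,c3).
row 2 has {A,C}; column 2 has {A,D}; the diagonal has {A,C,D} — only B is left for (r2,c2).
row 2 has {A,B,C}; column 4 has {A,C} — only D is left for (r2,c4).
row 3 has {A,D}; column 4 has {A,C,D} — only B is left for (r3,c4).
row 4 has {A,C}; column 1 has {A,D} — only B is left for (r4,c1).
row 4 has {A,B,C}; column 3 has {A,B,C} — only D is left for (r4,c3).
row 1 has {A,B,D}; column 2 has {A,B,D} — only C is left for (r1,c2).
row 3 has {A,B,D}; column 1 has {A,B,D} — only C is left for (r3,c1).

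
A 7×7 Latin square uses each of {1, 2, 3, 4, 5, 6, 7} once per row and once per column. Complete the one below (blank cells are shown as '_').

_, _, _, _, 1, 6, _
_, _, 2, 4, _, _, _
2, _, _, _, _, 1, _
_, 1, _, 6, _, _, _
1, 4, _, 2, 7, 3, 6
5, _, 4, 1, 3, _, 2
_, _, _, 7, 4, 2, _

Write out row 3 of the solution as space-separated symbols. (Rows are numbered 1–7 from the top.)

(r5,c3) = 5
(r6,c6) = 7
(r2,c6) = 5
(r4,c6) = 4
(r6,c2) = 6
(r2,c5) = 6
(r3,c5) = 5
(r4,c5) = 2
(r3,c4) = 3
(r1,c4) = 5
(r3,c2) = 7
(r3,c3) = 6
(r3,c7) = 4

2 7 6 3 5 1 4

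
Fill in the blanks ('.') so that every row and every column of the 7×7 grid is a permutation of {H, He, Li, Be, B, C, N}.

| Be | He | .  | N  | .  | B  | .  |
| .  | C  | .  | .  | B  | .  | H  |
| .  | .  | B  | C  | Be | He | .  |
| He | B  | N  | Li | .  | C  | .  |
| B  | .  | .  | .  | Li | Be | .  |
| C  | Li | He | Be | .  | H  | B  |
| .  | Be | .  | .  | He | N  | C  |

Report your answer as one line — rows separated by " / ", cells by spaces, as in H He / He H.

Cell (r1,c7): row 1 has {He,Be,B,N}; column 7 has {H,B,C} → Li.
Cell (r2,c4): row 2 has {H,B,C}; column 4 has {Li,Be,C,N} → He.
Cell (r2,c6): row 2 has {H,He,B,C}; column 6 has {H,He,Be,B,C,N} → Li.
Cell (r3,c7): row 3 has {He,Be,B,C}; column 7 has {H,Li,B,C} → N.
Cell (r4,c5): row 4 has {He,Li,B,C,N}; column 5 has {He,Li,Be,B} → H.
Cell (r4,c7): row 4 has {H,He,Li,B,C,N}; column 7 has {H,Li,B,C,N} → Be.
Cell (r5,c4): row 5 has {Li,Be,B}; column 4 has {He,Li,Be,C,N} → H.
Cell (r5,c7): row 5 has {H,Li,Be,B}; column 7 has {H,Li,Be,B,C,N} → He.
Cell (r6,c5): row 6 has {H,He,Li,Be,B,C}; column 5 has {H,He,Li,Be,B} → N.
Cell (r7,c4): row 7 has {He,Be,C,N}; column 4 has {H,He,Li,Be,C,N} → B.
Cell (r1,c5): row 1 has {He,Li,Be,B,N}; column 5 has {H,He,Li,Be,B,N} → C.
Cell (r2,c1): row 2 has {H,He,Li,B,C}; column 1 has {He,Be,B,C} → N.
Cell (r2,c3): row 2 has {H,He,Li,B,C,N}; column 3 has {He,B,N} → Be.
Cell (r3,c2): row 3 has {He,Be,B,C,N}; column 2 has {He,Li,Be,B,C} → H.
Cell (r5,c2): row 5 has {H,He,Li,Be,B}; column 2 has {H,He,Li,Be,B,C} → N.
Cell (r5,c3): row 5 has {H,He,Li,Be,B,N}; column 3 has {He,Be,B,N} → C.
Cell (r1,c3): row 1 has {He,Li,Be,B,C,N}; column 3 has {He,Be,B,C,N} → H.
Cell (r3,c1): row 3 has {H,He,Be,B,C,N}; column 1 has {He,Be,B,C,N} → Li.
Cell (r7,c1): row 7 has {He,Be,B,C,N}; column 1 has {He,Li,Be,B,C,N} → H.
Cell (r7,c3): row 7 has {H,He,Be,B,C,N}; column 3 has {H,He,Be,B,C,N} → Li.

Be He H N C B Li / N C Be He B Li H / Li H B C Be He N / He B N Li H C Be / B N C H Li Be He / C Li He Be N H B / H Be Li B He N C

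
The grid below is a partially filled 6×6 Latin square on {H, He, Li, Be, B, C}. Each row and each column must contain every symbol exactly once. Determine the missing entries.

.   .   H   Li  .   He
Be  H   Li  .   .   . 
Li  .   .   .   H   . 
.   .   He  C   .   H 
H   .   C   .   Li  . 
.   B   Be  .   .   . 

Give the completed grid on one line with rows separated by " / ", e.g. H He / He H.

(r3,c3) = B
(r4,c1) = B
(r4,c5) = Be
(r1,c1) = C
(r1,c2) = Be
(r1,c5) = B
(r4,c2) = Li
(r5,c2) = He
(r6,c1) = He
(r6,c4) = H
(r6,c5) = C
(r6,c6) = Li
(r2,c5) = He
(r3,c2) = C
(r3,c6) = Be
(r5,c6) = B
(r2,c4) = B
(r2,c6) = C
(r3,c4) = He
(r5,c4) = Be

C Be H Li B He / Be H Li B He C / Li C B He H Be / B Li He C Be H / H He C Be Li B / He B Be H C Li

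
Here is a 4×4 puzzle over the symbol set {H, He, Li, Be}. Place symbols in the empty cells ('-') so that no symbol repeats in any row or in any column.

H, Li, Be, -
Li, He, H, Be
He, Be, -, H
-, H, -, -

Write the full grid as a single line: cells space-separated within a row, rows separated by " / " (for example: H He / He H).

H Li Be He / Li He H Be / He Be Li H / Be H He Li

(r1,c4) = He
(r3,c3) = Li
(r4,c1) = Be
(r4,c3) = He
(r4,c4) = Li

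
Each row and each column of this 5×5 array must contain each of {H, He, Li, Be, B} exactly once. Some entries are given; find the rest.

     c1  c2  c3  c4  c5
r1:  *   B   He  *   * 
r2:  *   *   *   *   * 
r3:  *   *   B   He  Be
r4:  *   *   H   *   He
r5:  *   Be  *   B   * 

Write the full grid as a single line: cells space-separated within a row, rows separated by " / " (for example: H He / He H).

(r4,c2): row 4 has {H,He}; column 2 has {Be,B}, so it must be Li.
(r4,c4): row 4 has {H,He,Li}; column 4 has {He,B}, so it must be Be.
(r5,c3): row 5 has {Be,B}; column 3 has {H,He,B}, so it must be Li.
(r5,c5): row 5 has {Li,Be,B}; column 5 has {He,Be}, so it must be H.
(r1,c5): row 1 has {He,B}; column 5 has {H,He,Be}, so it must be Li.
(r2,c3): row 2 is empty so far; column 3 has {H,He,Li,B}, so it must be Be.
(r2,c5): row 2 has {Be}; column 5 has {H,He,Li,Be}, so it must be B.
(r3,c2): row 3 has {He,Be,B}; column 2 has {Li,Be,B}, so it must be H.
(r4,c1): row 4 has {H,He,Li,Be}; column 1 is empty so far, so it must be B.
(r5,c1): row 5 has {H,Li,Be,B}; column 1 has {B}, so it must be He.
(r1,c4): row 1 has {He,Li,B}; column 4 has {He,Be,B}, so it must be H.
(r2,c2): row 2 has {Be,B}; column 2 has {H,Li,Be,B}, so it must be He.
(r2,c4): row 2 has {He,Be,B}; column 4 has {H,He,Be,B}, so it must be Li.
(r3,c1): row 3 has {H,He,Be,B}; column 1 has {He,B}, so it must be Li.
(r1,c1): row 1 has {H,He,Li,B}; column 1 has {He,Li,B}, so it must be Be.
(r2,c1): row 2 has {He,Li,Be,B}; column 1 has {He,Li,Be,B}, so it must be H.

Be B He H Li / H He Be Li B / Li H B He Be / B Li H Be He / He Be Li B H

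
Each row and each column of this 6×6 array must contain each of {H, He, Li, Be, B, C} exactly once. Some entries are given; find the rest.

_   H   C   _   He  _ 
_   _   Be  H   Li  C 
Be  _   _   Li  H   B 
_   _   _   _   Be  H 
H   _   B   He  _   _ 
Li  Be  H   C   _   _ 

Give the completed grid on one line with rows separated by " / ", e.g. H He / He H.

(r1,c1) = B
(r1,c4) = Be
(r1,c6) = Li
(r2,c1) = He
(r2,c2) = B
(r3,c3) = He
(r4,c1) = C
(r4,c3) = Li
(r4,c4) = B
(r5,c5) = C
(r5,c6) = Be
(r6,c5) = B
(r6,c6) = He
(r3,c2) = C
(r4,c2) = He
(r5,c2) = Li

B H C Be He Li / He B Be H Li C / Be C He Li H B / C He Li B Be H / H Li B He C Be / Li Be H C B He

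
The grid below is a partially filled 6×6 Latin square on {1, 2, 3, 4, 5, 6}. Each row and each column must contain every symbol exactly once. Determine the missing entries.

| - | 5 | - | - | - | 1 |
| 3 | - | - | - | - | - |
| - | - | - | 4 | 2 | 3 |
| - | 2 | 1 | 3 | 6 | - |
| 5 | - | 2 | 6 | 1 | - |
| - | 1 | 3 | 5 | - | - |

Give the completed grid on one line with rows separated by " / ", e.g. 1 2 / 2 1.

6 5 4 2 3 1 / 3 4 6 1 5 2 / 1 6 5 4 2 3 / 4 2 1 3 6 5 / 5 3 2 6 1 4 / 2 1 3 5 4 6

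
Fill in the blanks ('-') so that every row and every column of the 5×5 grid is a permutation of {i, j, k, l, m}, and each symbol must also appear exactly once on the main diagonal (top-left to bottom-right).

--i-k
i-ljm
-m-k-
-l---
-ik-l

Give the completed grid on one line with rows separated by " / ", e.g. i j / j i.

m j i l k / i k l j m / l m j k i / k l m i j / j i k m l

At row 1, column 2: row 1 has {i,k}; column 2 has {i,l,m}; that leaves j.
At row 2, column 2: row 2 has {i,j,l,m}; column 2 has {i,j,l,m}; the diagonal has {l}; that leaves k.
At row 3, column 3: row 3 has {k,m}; column 3 has {i,k,l}; the diagonal has {k,l}; that leaves j.
At row 3, column 5: row 3 has {j,k,m}; column 5 has {k,l,m}; that leaves i.
At row 4, column 3: row 4 has {l}; column 3 has {i,j,k,l}; that leaves m.
At row 4, column 4: row 4 has {l,m}; column 4 has {j,k}; the diagonal has {j,k,l}; that leaves i.
At row 4, column 5: row 4 has {i,l,m}; column 5 has {i,k,l,m}; that leaves j.
At row 5, column 4: row 5 has {i,k,l}; column 4 has {i,j,k}; that leaves m.
At row 1, column 1: row 1 has {i,j,k}; column 1 has {i}; the diagonal has {i,j,k,l}; that leaves m.
At row 1, column 4: row 1 has {i,j,k,m}; column 4 has {i,j,k,m}; that leaves l.
At row 3, column 1: row 3 has {i,j,k,m}; column 1 has {i,m}; that leaves l.
At row 4, column 1: row 4 has {i,j,l,m}; column 1 has {i,l,m}; that leaves k.
At row 5, column 1: row 5 has {i,k,l,m}; column 1 has {i,k,l,m}; that leaves j.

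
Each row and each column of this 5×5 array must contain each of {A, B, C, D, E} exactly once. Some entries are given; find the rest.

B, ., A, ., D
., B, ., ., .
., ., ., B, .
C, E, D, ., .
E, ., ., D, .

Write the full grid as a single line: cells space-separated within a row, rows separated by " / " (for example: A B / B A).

B C A E D / D B E C A / A D C B E / C E D A B / E A B D C

(r1,c2): row 1 has {A,B,D}; column 2 has {B,E}, so it must be C.
(r1,c4): row 1 has {A,B,C,D}; column 4 has {B,D}, so it must be E.
(r4,c4): row 4 has {C,D,E}; column 4 has {B,D,E}, so it must be A.
(r4,c5): row 4 has {A,C,D,E}; column 5 has {D}, so it must be B.
(r5,c2): row 5 has {D,E}; column 2 has {B,C,E}, so it must be A.
(r5,c5): row 5 has {A,D,E}; column 5 has {B,D}, so it must be C.
(r2,c4): row 2 has {B}; column 4 has {A,B,D,E}, so it must be C.
(r3,c2): row 3 has {B}; column 2 has {A,B,C,E}, so it must be D.
(r5,c3): row 5 has {A,C,D,E}; column 3 has {A,D}, so it must be B.
(r2,c3): row 2 has {B,C}; column 3 has {A,B,D}, so it must be E.
(r2,c5): row 2 has {B,C,E}; column 5 has {B,C,D}, so it must be A.
(r3,c1): row 3 has {B,D}; column 1 has {B,C,E}, so it must be A.
(r3,c3): row 3 has {A,B,D}; column 3 has {A,B,D,E}, so it must be C.
(r3,c5): row 3 has {A,B,C,D}; column 5 has {A,B,C,D}, so it must be E.
(r2,c1): row 2 has {A,B,C,E}; column 1 has {A,B,C,E}, so it must be D.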